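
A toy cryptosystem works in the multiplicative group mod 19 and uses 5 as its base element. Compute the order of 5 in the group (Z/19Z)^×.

9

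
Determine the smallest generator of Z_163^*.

φ(163) = 163 − 1 = 162 = 2 · 3^4.
g is a primitive root iff g^(162/q) ≢ 1 (mod 163) for each prime q ∈ {2, 3}.
g = 2: 2^81 ≡ 162; 2^54 ≡ 104 — none is 1, so 2 is a primitive root.
So 2 is the smallest generator of (Z/163Z)^×.

2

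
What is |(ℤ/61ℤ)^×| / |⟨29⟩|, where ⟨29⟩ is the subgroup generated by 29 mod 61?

5

ord(29) | φ(61) = 61 − 1 = 60 = 2^2 · 3 · 5.
Divisors of 60: 1, 2, 3, 4, 5, 6, 10, 12, 15, 20, 30, 60.
Test each divisor d:
29^1 ≡ 29 (mod 61)
29^2 ≡ 48 (mod 61)
29^3 ≡ 50 (mod 61)
29^4 ≡ 47 (mod 61)
29^5 ≡ 21 (mod 61)
29^6 ≡ 60 (mod 61)
29^10 ≡ 14 (mod 61)
29^12 ≡ 1 (mod 61) ✓
The order of 29 is 12, so the subgroup it generates has 12 elements.
[(Z/61Z)^× : ⟨29⟩] = 60/12 = 5.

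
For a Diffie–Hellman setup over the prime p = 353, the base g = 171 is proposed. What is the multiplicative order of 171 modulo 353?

The order of 171 must divide φ(353) = 353 − 1 = 352 = 2^5 · 11.
Divisors of 352: 1, 2, 4, 8, 11, 16, 22, 32, 44, 88, 176, 352.
Compute 171^d (mod 353) for the divisors d until we hit 1:
171^1 ≡ 171 (mod 353)
171^2 ≡ 295 (mod 353)
171^4 ≡ 187 (mod 353)
171^8 ≡ 22 (mod 353)
171^11 ≡ 311 (mod 353)
171^16 ≡ 131 (mod 353)
171^22 ≡ 352 (mod 353)
171^32 ≡ 217 (mod 353)
171^44 ≡ 1 (mod 353) ✓
The smallest such exponent is 44, so the order of 171 is 44.

44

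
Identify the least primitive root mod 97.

φ(97) = 97 − 1 = 96 = 2^5 · 3.
g is a primitive root iff g^(96/q) ≢ 1 (mod 97) for each prime q ∈ {2, 3}.
g = 2: 2^48 ≡ 1 — hits 1, so not a primitive root.
g = 3: 3^48 ≡ 1 — hits 1, so not a primitive root.
g = 4: 4^48 ≡ 1 — hits 1, so not a primitive root.
g = 5: 5^48 ≡ 96; 5^32 ≡ 35 — none is 1, so 5 is a primitive root.
Hence the least primitive root of 97 is 5.

5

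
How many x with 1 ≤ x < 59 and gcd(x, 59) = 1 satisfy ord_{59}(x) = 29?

28

φ(59) = 59 − 1 = 58 = 2 · 29.
In a cyclic group of order 58, there are φ(d) elements of order d for each divisor d of 58, and zero for non-divisors.
29 | 58, and φ(29) = 29 − 1 = 28.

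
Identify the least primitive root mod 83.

2

φ(83) = 83 − 1 = 82 = 2 · 41.
Test candidates g = 2, 3, … against the prime factors q ∈ {2, 41} of φ(83): g is a generator iff g^(82/q) ≢ 1 for every such q.
g = 2: 2^41 ≡ 82; 2^2 ≡ 4 — none is 1, so 2 is a primitive root.
The smallest primitive root modulo 83 is 2.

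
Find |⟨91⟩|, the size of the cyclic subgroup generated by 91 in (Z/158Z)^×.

26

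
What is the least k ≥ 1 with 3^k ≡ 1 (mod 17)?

16

Since 3 ∈ (Z/17Z)^×, its order divides φ(17) = 17 − 1 = 16 = 2^4.
Divisors of 16: 1, 2, 4, 8, 16.
Check 3^d mod 17 for each divisor in increasing order:
3^1 ≡ 3 (mod 17)
3^2 ≡ 9 (mod 17)
3^4 ≡ 13 (mod 17)
3^8 ≡ 16 (mod 17)
3^16 ≡ 1 (mod 17) ✓
The smallest such exponent is 16, so the order of 3 is 16.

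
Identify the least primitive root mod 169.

2

φ(169) = φ(13^2) = 13·(13−1) = 156 = 2^2 · 3 · 13.
g is a primitive root iff g^(156/q) ≢ 1 (mod 169) for each prime q ∈ {2, 3, 13}.
g = 2: 2^78 ≡ 168; 2^52 ≡ 146; 2^12 ≡ 40 — none is 1, so 2 is a primitive root.
The smallest primitive root modulo 169 is 2.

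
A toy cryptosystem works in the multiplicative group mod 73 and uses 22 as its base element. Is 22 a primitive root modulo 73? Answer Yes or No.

No

φ(73) = 73 − 1 = 72 = 2^3 · 3^2.
Test 22^(72/q) mod 73 for each prime factor q of 72:
22^36 ≡ 72 (mod 73)  [q = 2: ≢ 1 ✓]
22^24 ≡ 1 (mod 73)  [q = 3: ≡ 1 ✗]
The check at q = 3 fails, so 22 generates a proper subgroup.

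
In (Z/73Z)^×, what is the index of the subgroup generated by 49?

6

ord(49) | φ(73) = 73 − 1 = 72 = 2^3 · 3^2.
Divisors of 72: 1, 2, 3, 4, 6, 8, 9, 12, 18, 24, 36, 72.
Check 49^d mod 73 for each divisor in increasing order:
49^1 ≡ 49 (mod 73)
49^2 ≡ 65 (mod 73)
49^3 ≡ 46 (mod 73)
49^4 ≡ 64 (mod 73)
49^6 ≡ 72 (mod 73)
49^8 ≡ 8 (mod 73)
49^9 ≡ 27 (mod 73)
49^12 ≡ 1 (mod 73) ✓
Thus |⟨49⟩| = ord(49) = 12.
Index = |(Z/73Z)^×| / |⟨49⟩| = 72 / 12 = 6.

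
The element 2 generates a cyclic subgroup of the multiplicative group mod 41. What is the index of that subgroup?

2

The order of 2 must divide φ(41) = 41 − 1 = 40 = 2^3 · 5.
Divisors of 40: 1, 2, 4, 5, 8, 10, 20, 40.
Test each divisor d:
2^1 ≡ 2 (mod 41)
2^2 ≡ 4 (mod 41)
2^4 ≡ 16 (mod 41)
2^5 ≡ 32 (mod 41)
2^8 ≡ 10 (mod 41)
2^10 ≡ 40 (mod 41)
2^20 ≡ 1 (mod 41) ✓
Thus |⟨2⟩| = ord(2) = 20.
[(Z/41Z)^× : ⟨2⟩] = 40/20 = 2.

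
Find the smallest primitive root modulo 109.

φ(109) = 109 − 1 = 108 = 2^2 · 3^3.
g is a primitive root iff g^(108/q) ≢ 1 (mod 109) for each prime q ∈ {2, 3}.
g = 2: 2^54 ≡ 108; 2^36 ≡ 1 — hits 1, so not a primitive root.
g = 3: 3^54 ≡ 1 — hits 1, so not a primitive root.
g = 4: 4^54 ≡ 1 — hits 1, so not a primitive root.
g = 5: 5^54 ≡ 1 — hits 1, so not a primitive root.
g = 6: 6^54 ≡ 108; 6^36 ≡ 63 — none is 1, so 6 is a primitive root.
Hence the least primitive root of 109 is 6.

6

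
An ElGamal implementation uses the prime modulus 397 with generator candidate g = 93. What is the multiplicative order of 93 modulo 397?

18

By Lagrange's theorem, ord_397(93) divides φ(397) = 397 − 1 = 396 = 2^2 · 3^2 · 11.
Divisors of 396: 1, 2, 3, 4, 6, 9, 11, 12, 18, 22, 33, 36, 44, 66, 99, 132, 198, 396.
Evaluate successive powers at the divisors of 396:
93^1 ≡ 93 (mod 397)
93^2 ≡ 312 (mod 397)
93^3 ≡ 35 (mod 397)
93^4 ≡ 79 (mod 397)
93^6 ≡ 34 (mod 397)
93^9 ≡ 396 (mod 397)
93^11 ≡ 85 (mod 397)
93^12 ≡ 362 (mod 397)
93^18 ≡ 1 (mod 397) ✓
Hence ord(93) = 18.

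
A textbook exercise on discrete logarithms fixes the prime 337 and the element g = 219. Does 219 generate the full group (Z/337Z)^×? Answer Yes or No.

φ(337) = 337 − 1 = 336 = 2^4 · 3 · 7.
Test 219^(336/q) mod 337 for each prime factor q of 336:
219^168 ≡ 336 (mod 337)  [q = 2: ≢ 1 ✓]
219^112 ≡ 128 (mod 337)  [q = 3: ≢ 1 ✓]
219^48 ≡ 64 (mod 337)  [q = 7: ≢ 1 ✓]
Every test exponent gives a nontrivial residue, hence 219 generates the full group.

Yes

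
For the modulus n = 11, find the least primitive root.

φ(11) = 11 − 1 = 10 = 2 · 5.
g is a primitive root iff g^(10/q) ≢ 1 (mod 11) for each prime q ∈ {2, 5}.
g = 2: 2^5 ≡ 10; 2^2 ≡ 4 — none is 1, so 2 is a primitive root.
The smallest primitive root modulo 11 is 2.

2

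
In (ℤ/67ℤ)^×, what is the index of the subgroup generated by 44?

1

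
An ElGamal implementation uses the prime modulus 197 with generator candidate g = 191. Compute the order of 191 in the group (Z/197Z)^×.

7

ord(191) | φ(197) = 197 − 1 = 196 = 2^2 · 7^2.
Divisors of 196: 1, 2, 4, 7, 14, 28, 49, 98, 196.
Test each divisor d:
191^1 ≡ 191 (mod 197)
191^2 ≡ 36 (mod 197)
191^4 ≡ 114 (mod 197)
191^7 ≡ 1 (mod 197) ✓
So ord_197(191) = 7.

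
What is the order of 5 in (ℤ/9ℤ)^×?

6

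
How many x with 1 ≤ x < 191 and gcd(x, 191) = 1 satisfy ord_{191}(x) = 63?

φ(191) = 191 − 1 = 190 = 2 · 5 · 19.
(Z/191Z)^× is cyclic (|G| = 190); a cyclic group of order m has exactly φ(d) elements of each order d | m, and none otherwise.
Here 190 is not a multiple of 63, so there are no elements of order 63.

0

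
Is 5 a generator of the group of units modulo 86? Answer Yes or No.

Yes

φ(86) = φ(2)·φ(43) = 1·42 = 42 = 2 · 3 · 7.
An element g generates (Z/86Z)^× iff g^(42/q) ≢ 1 (mod 86) for each prime q ∈ {2, 3, 7}.
5^21 ≡ 85 (mod 86)  [q = 2: ≢ 1 ✓]
5^14 ≡ 79 (mod 86)  [q = 3: ≢ 1 ✓]
5^6 ≡ 59 (mod 86)  [q = 7: ≢ 1 ✓]
None equal 1, so ord_86(5) = 42: 5 is a primitive root.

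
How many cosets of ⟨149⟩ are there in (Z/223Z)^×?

The order of 149 must divide φ(223) = 223 − 1 = 222 = 2 · 3 · 37.
Divisors of 222: 1, 2, 3, 6, 37, 74, 111, 222.
Evaluate successive powers at the divisors of 222:
149^1 ≡ 149 (mod 223)
149^2 ≡ 124 (mod 223)
149^3 ≡ 190 (mod 223)
149^6 ≡ 197 (mod 223)
149^37 ≡ 40 (mod 223)
149^74 ≡ 39 (mod 223)
149^111 ≡ 222 (mod 223)
149^222 ≡ 1 (mod 223) ✓
Thus |⟨149⟩| = ord(149) = 222.
The index is φ(223) / ord(149) = 222 / 222 = 1.

1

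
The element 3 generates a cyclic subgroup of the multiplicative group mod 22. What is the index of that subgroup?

2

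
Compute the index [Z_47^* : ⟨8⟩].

2

ord(8) | φ(47) = 47 − 1 = 46 = 2 · 23.
Divisors of 46: 1, 2, 23, 46.
Check 8^d mod 47 for each divisor in increasing order:
8^1 ≡ 8 (mod 47)
8^2 ≡ 17 (mod 47)
8^23 ≡ 1 (mod 47) ✓
Thus |⟨8⟩| = ord(8) = 23.
[(Z/47Z)^× : ⟨8⟩] = 46/23 = 2.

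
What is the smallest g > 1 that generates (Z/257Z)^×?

3

φ(257) = 257 − 1 = 256 = 2^8.
Test candidates g = 2, 3, … against the prime factors q ∈ {2} of φ(257): g is a generator iff g^(256/q) ≢ 1 for every such q.
g = 2: 2^128 ≡ 1 — hits 1, so not a primitive root.
g = 3: 3^128 ≡ 256 — none is 1, so 3 is a primitive root.
The smallest primitive root modulo 257 is 3.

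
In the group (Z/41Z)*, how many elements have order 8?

4

φ(41) = 41 − 1 = 40 = 2^3 · 5.
(Z/41Z)^× is cyclic (|G| = 40); a cyclic group of order m has exactly φ(d) elements of each order d | m, and none otherwise.
8 = 2^3 divides 40, and φ(8) = 4.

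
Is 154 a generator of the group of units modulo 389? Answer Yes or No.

φ(389) = 389 − 1 = 388 = 2^2 · 97.
Test 154^(388/q) mod 389 for each prime factor q of 388:
154^194 ≡ 388 (mod 389)  [q = 2: ≢ 1 ✓]
154^4 ≡ 169 (mod 389)  [q = 97: ≢ 1 ✓]
None equal 1, so ord_389(154) = 388: 154 is a primitive root.

Yes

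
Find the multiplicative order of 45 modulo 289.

272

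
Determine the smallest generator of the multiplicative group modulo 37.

2

φ(37) = 37 − 1 = 36 = 2^2 · 3^2.
Test candidates g = 2, 3, … against the prime factors q ∈ {2, 3} of φ(37): g is a generator iff g^(36/q) ≢ 1 for every such q.
g = 2: 2^18 ≡ 36; 2^12 ≡ 26 — none is 1, so 2 is a primitive root.
So 2 is the smallest generator of (Z/37Z)^×.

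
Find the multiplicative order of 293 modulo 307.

153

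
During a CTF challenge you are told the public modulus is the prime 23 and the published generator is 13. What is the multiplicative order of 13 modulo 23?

11

Since 13 ∈ (Z/23Z)^×, its order divides φ(23) = 23 − 1 = 22 = 2 · 11.
Divisors of 22: 1, 2, 11, 22.
Check 13^d mod 23 for each divisor in increasing order:
13^1 ≡ 13 (mod 23)
13^2 ≡ 8 (mod 23)
13^11 ≡ 1 (mod 23) ✓
Hence ord(13) = 11.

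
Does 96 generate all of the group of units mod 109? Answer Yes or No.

φ(109) = 109 − 1 = 108 = 2^2 · 3^3.
96 is a primitive root mod 109 iff 96^(φ(109)/q) ≢ 1 for every prime q | φ(109), i.e. q ∈ {2, 3}.
96^54 ≡ 108 (mod 109)  [q = 2: ≢ 1 ✓]
96^36 ≡ 63 (mod 109)  [q = 3: ≢ 1 ✓]
Every test exponent gives a nontrivial residue, hence 96 generates the full group.

Yes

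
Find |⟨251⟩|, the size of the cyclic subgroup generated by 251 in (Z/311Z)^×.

The order of 251 must divide φ(311) = 311 − 1 = 310 = 2 · 5 · 31.
Divisors of 310: 1, 2, 5, 10, 31, 62, 155, 310.
Compute 251^d (mod 311) for the divisors d until we hit 1:
251^1 ≡ 251 (mod 311)
251^2 ≡ 179 (mod 311)
251^5 ≡ 142 (mod 311)
251^10 ≡ 260 (mod 311)
251^31 ≡ 259 (mod 311)
251^62 ≡ 216 (mod 311)
251^155 ≡ 310 (mod 311)
251^310 ≡ 1 (mod 311) ✓
The smallest such exponent is 310, so the order of 251 is 310.

310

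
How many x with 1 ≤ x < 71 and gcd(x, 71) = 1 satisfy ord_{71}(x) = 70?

φ(71) = 71 − 1 = 70 = 2 · 5 · 7.
(Z/71Z)^× is cyclic (|G| = 70); a cyclic group of order m has exactly φ(d) elements of each order d | m, and none otherwise.
70 = 2 · 5 · 7 divides 70, and φ(70) = 24.

24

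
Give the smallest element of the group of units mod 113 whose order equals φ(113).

3

φ(113) = 113 − 1 = 112 = 2^4 · 7.
g is a primitive root iff g^(112/q) ≢ 1 (mod 113) for each prime q ∈ {2, 7}.
g = 2: 2^56 ≡ 1 — hits 1, so not a primitive root.
g = 3: 3^56 ≡ 112; 3^16 ≡ 49 — none is 1, so 3 is a primitive root.
Hence the least primitive root of 113 is 3.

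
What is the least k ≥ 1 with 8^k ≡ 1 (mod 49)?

By Lagrange's theorem, ord_49(8) divides φ(49) = φ(7^2) = 7·(7−1) = 42 = 2 · 3 · 7.
Divisors of 42: 1, 2, 3, 6, 7, 14, 21, 42.
Compute 8^d (mod 49) for the divisors d until we hit 1:
8^1 ≡ 8
8^2 ≡ 15
8^3 ≡ 22
8^6 ≡ 43
8^7 ≡ 1
Hence ord(8) = 7.

7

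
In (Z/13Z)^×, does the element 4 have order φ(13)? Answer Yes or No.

No

φ(13) = 13 − 1 = 12 = 2^2 · 3.
It suffices to check that the order of 4 is not a proper divisor of 12: compute 4^(12/q) for q ∈ {2, 3}.
4^6 ≡ 1 (mod 13)  [q = 2: ≡ 1 ✗]
4^4 ≡ 9 (mod 13)  [q = 3: ≢ 1 ✓]
Since 4^6 ≡ 1, the order of 4 divides 6 < 12, so 4 is not a primitive root.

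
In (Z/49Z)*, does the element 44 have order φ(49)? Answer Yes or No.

No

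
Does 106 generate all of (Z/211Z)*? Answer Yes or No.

φ(211) = 211 − 1 = 210 = 2 · 3 · 5 · 7.
It suffices to check that the order of 106 is not a proper divisor of 210: compute 106^(210/q) for q ∈ {2, 3, 5, 7}.
106^105 ≡ 210 (mod 211)  [q = 2: ≢ 1 ✓]
106^70 ≡ 14 (mod 211)  [q = 3: ≢ 1 ✓]
106^42 ≡ 71 (mod 211)  [q = 5: ≢ 1 ✓]
106^30 ≡ 58 (mod 211)  [q = 7: ≢ 1 ✓]
None equal 1, so ord_211(106) = 210: 106 is a primitive root.

Yes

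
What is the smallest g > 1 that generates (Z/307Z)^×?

φ(307) = 307 − 1 = 306 = 2 · 3^2 · 17.
Test candidates g = 2, 3, … against the prime factors q ∈ {2, 3, 17} of φ(307): g is a generator iff g^(306/q) ≢ 1 for every such q.
g = 2: 2^153 ≡ 306; 2^102 ≡ 1 — hits 1, so not a primitive root.
g = 3: 3^153 ≡ 306; 3^102 ≡ 1 — hits 1, so not a primitive root.
g = 4: 4^153 ≡ 1 — hits 1, so not a primitive root.
g = 5: 5^153 ≡ 306; 5^102 ≡ 289; 5^18 ≡ 81 — none is 1, so 5 is a primitive root.
The smallest primitive root modulo 307 is 5.

5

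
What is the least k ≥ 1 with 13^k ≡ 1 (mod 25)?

20

Since 13 ∈ (Z/25Z)^×, its order divides φ(25) = φ(5^2) = 5·(5−1) = 20 = 2^2 · 5.
Divisors of 20: 1, 2, 4, 5, 10, 20.
Evaluate successive powers at the divisors of 20:
13^1 ≡ 13
13^2 ≡ 19
13^4 ≡ 11
13^5 ≡ 18
13^10 ≡ 24
13^20 ≡ 1
So ord_25(13) = 20.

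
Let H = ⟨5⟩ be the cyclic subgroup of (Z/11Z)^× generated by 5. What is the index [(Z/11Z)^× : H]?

2

By Lagrange's theorem, ord_11(5) divides φ(11) = 11 − 1 = 10 = 2 · 5.
Divisors of 10: 1, 2, 5, 10.
Test each divisor d:
5^1 ≡ 5 (mod 11)
5^2 ≡ 3 (mod 11)
5^5 ≡ 1 (mod 11) ✓
Thus |⟨5⟩| = ord(5) = 5.
Index = |(Z/11Z)^×| / |⟨5⟩| = 10 / 5 = 2.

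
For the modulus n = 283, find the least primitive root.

φ(283) = 283 − 1 = 282 = 2 · 3 · 47.
Test candidates g = 2, 3, … against the prime factors q ∈ {2, 3, 47} of φ(283): g is a generator iff g^(282/q) ≢ 1 for every such q.
g = 2: 2^141 ≡ 282; 2^94 ≡ 1 — hits 1, so not a primitive root.
g = 3: 3^141 ≡ 282; 3^94 ≡ 238; 3^6 ≡ 163 — none is 1, so 3 is a primitive root.
The smallest primitive root modulo 283 is 3.

3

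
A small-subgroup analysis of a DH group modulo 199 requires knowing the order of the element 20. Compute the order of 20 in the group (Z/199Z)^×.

99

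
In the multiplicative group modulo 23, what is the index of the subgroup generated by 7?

Since 7 ∈ (Z/23Z)^×, its order divides φ(23) = 23 − 1 = 22 = 2 · 11.
Divisors of 22: 1, 2, 11, 22.
Check 7^d mod 23 for each divisor in increasing order:
7^1 ≡ 7
7^2 ≡ 3
7^11 ≡ 22
7^22 ≡ 1
The order of 7 is 22, so the subgroup it generates has 22 elements.
Index = |(Z/23Z)^×| / |⟨7⟩| = 22 / 22 = 1.

1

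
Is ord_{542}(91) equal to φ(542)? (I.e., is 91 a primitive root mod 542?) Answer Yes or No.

Yes

φ(542) = φ(2)·φ(271) = 1·270 = 270 = 2 · 3^3 · 5.
It suffices to check that the order of 91 is not a proper divisor of 270: compute 91^(270/q) for q ∈ {2, 3, 5}.
91^135 ≡ 541 (mod 542)  [q = 2: ≢ 1 ✓]
91^90 ≡ 513 (mod 542)  [q = 3: ≢ 1 ✓]
91^54 ≡ 371 (mod 542)  [q = 5: ≢ 1 ✓]
None equal 1, so ord_542(91) = 270: 91 is a primitive root.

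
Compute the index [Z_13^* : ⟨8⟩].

3

The order of 8 must divide φ(13) = 13 − 1 = 12 = 2^2 · 3.
Divisors of 12: 1, 2, 3, 4, 6, 12.
Evaluate successive powers at the divisors of 12:
8^1 ≡ 8
8^2 ≡ 12
8^3 ≡ 5
8^4 ≡ 1
So ord_13(8) = 4, hence |⟨8⟩| = 4.
[(Z/13Z)^× : ⟨8⟩] = 12/4 = 3.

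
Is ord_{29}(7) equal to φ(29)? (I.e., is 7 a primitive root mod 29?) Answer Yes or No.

φ(29) = 29 − 1 = 28 = 2^2 · 7.
It suffices to check that the order of 7 is not a proper divisor of 28: compute 7^(28/q) for q ∈ {2, 7}.
7^14 ≡ 1 (mod 29)  [q = 2: ≡ 1 ✗]
7^4 ≡ 23 (mod 29)  [q = 7: ≢ 1 ✓]
The check at q = 2 fails, so 7 generates a proper subgroup.

No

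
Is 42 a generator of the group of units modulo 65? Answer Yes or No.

No

65 = 5 · 13 is a product of two distinct odd primes, so (Z/65Z)^× ≅ (Z/5Z)^× × (Z/13Z)^× is not cyclic.
No primitive root modulo 65 exists; in particular 42 is not one.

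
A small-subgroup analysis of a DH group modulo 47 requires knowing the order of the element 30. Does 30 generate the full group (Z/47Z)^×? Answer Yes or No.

Yes

φ(47) = 47 − 1 = 46 = 2 · 23.
It suffices to check that the order of 30 is not a proper divisor of 46: compute 30^(46/q) for q ∈ {2, 23}.
30^23 ≡ 46 (mod 47)  [q = 2: ≢ 1 ✓]
30^2 ≡ 7 (mod 47)  [q = 23: ≢ 1 ✓]
All checks pass, so 30 has order 46 and is a primitive root modulo 47.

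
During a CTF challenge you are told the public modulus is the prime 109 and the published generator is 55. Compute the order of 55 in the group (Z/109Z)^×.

Since 55 ∈ (Z/109Z)^×, its order divides φ(109) = 109 − 1 = 108 = 2^2 · 3^3.
Divisors of 108: 1, 2, 3, 4, 6, 9, 12, 18, 27, 36, 54, 108.
Test each divisor d:
55^1 ≡ 55
55^2 ≡ 82
55^3 ≡ 41
55^4 ≡ 75
55^6 ≡ 46
55^9 ≡ 33
55^12 ≡ 45
55^18 ≡ 108
55^27 ≡ 76
55^36 ≡ 1
Therefore the multiplicative order of 55 modulo 109 is 36.

36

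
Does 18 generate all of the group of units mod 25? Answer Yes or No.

No

φ(25) = φ(5^2) = 5·(5−1) = 20 = 2^2 · 5.
An element g generates (Z/25Z)^× iff g^(20/q) ≢ 1 (mod 25) for each prime q ∈ {2, 5}.
18^10 ≡ 24 (mod 25)  [q = 2: ≢ 1 ✓]
18^4 ≡ 1 (mod 25)  [q = 5: ≡ 1 ✗]
18^4 ≡ 1 shows ord(18) | 4, strictly less than φ(25); not a primitive root.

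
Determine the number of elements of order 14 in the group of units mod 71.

6

φ(71) = 71 − 1 = 70 = 2 · 5 · 7.
Since (Z/71Z)^× is cyclic of order 70, the number of elements of order d is φ(d) when d | 70 and 0 otherwise.
14 = 2 · 7 divides 70, and φ(14) = 6.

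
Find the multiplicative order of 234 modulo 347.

346

Since 234 ∈ (Z/347Z)^×, its order divides φ(347) = 347 − 1 = 346 = 2 · 173.
Divisors of 346: 1, 2, 173, 346.
Test each divisor d:
234^1 ≡ 234 (mod 347)
234^2 ≡ 277 (mod 347)
234^173 ≡ 346 (mod 347)
234^346 ≡ 1 (mod 347) ✓
The smallest such exponent is 346, so the order of 234 is 346.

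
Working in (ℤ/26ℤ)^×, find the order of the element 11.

12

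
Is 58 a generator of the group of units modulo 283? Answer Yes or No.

No

φ(283) = 283 − 1 = 282 = 2 · 3 · 47.
An element g generates (Z/283Z)^× iff g^(282/q) ≢ 1 (mod 283) for each prime q ∈ {2, 3, 47}.
58^141 ≡ 282 (mod 283)  [q = 2: ≢ 1 ✓]
58^94 ≡ 1 (mod 283)  [q = 3: ≡ 1 ✗]
58^6 ≡ 60 (mod 283)  [q = 47: ≢ 1 ✓]
Since 58^94 ≡ 1, the order of 58 divides 94 < 282, so 58 is not a primitive root.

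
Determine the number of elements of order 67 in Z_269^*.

66

φ(269) = 269 − 1 = 268 = 2^2 · 67.
(Z/269Z)^× is cyclic (|G| = 268); a cyclic group of order m has exactly φ(d) elements of each order d | m, and none otherwise.
67 | 268, and φ(67) = 67 − 1 = 66.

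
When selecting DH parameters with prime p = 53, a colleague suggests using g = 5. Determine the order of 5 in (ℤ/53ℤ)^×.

52

The order of 5 must divide φ(53) = 53 − 1 = 52 = 2^2 · 13.
Divisors of 52: 1, 2, 4, 13, 26, 52.
Compute 5^d (mod 53) for the divisors d until we hit 1:
5^1 ≡ 5
5^2 ≡ 25
5^4 ≡ 42
5^13 ≡ 23
5^26 ≡ 52
5^52 ≡ 1
The smallest such exponent is 52, so the order of 5 is 52.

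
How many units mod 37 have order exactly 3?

φ(37) = 37 − 1 = 36 = 2^2 · 3^2.
In a cyclic group of order 36, there are φ(d) elements of order d for each divisor d of 36, and zero for non-divisors.
3 | 36, and φ(3) = 3 − 1 = 2.

2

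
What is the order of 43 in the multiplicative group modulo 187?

8

The order of 43 must divide φ(187) = φ(11·17) = (11−1)·(17−1) = 10·16 = 160 = 2^5 · 5.
Divisors of 160: 1, 2, 4, 5, 8, 10, 16, 20, 32, 40, 80, 160.
Evaluate successive powers at the divisors of 160:
43^1 ≡ 43 (mod 187)
43^2 ≡ 166 (mod 187)
43^4 ≡ 67 (mod 187)
43^5 ≡ 76 (mod 187)
43^8 ≡ 1 (mod 187) ✓
So ord_187(43) = 8.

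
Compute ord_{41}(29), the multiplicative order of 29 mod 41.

ord(29) | φ(41) = 41 − 1 = 40 = 2^3 · 5.
Divisors of 40: 1, 2, 4, 5, 8, 10, 20, 40.
Evaluate successive powers at the divisors of 40:
29^1 ≡ 29
29^2 ≡ 21
29^4 ≡ 31
29^5 ≡ 38
29^8 ≡ 18
29^10 ≡ 9
29^20 ≡ 40
29^40 ≡ 1
Hence ord(29) = 40.

40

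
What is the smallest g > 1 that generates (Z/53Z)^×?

φ(53) = 53 − 1 = 52 = 2^2 · 13.
g is a primitive root iff g^(52/q) ≢ 1 (mod 53) for each prime q ∈ {2, 13}.
g = 2: 2^26 ≡ 52; 2^4 ≡ 16 — none is 1, so 2 is a primitive root.
So 2 is the smallest generator of (Z/53Z)^×.

2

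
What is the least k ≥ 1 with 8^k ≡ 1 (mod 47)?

ord(8) | φ(47) = 47 − 1 = 46 = 2 · 23.
Divisors of 46: 1, 2, 23, 46.
Check 8^d mod 47 for each divisor in increasing order:
8^1 ≡ 8 (mod 47)
8^2 ≡ 17 (mod 47)
8^23 ≡ 1 (mod 47) ✓
So ord_47(8) = 23.

23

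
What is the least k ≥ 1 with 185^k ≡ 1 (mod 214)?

106

The order of 185 must divide φ(214) = φ(2)·φ(107) = 1·106 = 106 = 2 · 53.
Divisors of 106: 1, 2, 53, 106.
Check 185^d mod 214 for each divisor in increasing order:
185^1 ≡ 185
185^2 ≡ 199
185^53 ≡ 213
185^106 ≡ 1
Hence ord(185) = 106.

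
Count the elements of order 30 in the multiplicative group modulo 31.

φ(31) = 31 − 1 = 30 = 2 · 3 · 5.
(Z/31Z)^× is cyclic (|G| = 30); a cyclic group of order m has exactly φ(d) elements of each order d | m, and none otherwise.
30 = 2 · 3 · 5 divides 30, and φ(30) = 8.

8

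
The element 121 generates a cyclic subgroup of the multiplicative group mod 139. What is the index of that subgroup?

2

The order of 121 must divide φ(139) = 139 − 1 = 138 = 2 · 3 · 23.
Divisors of 138: 1, 2, 3, 6, 23, 46, 69, 138.
Evaluate successive powers at the divisors of 138:
121^1 ≡ 121 (mod 139)
121^2 ≡ 46 (mod 139)
121^3 ≡ 6 (mod 139)
121^6 ≡ 36 (mod 139)
121^23 ≡ 96 (mod 139)
121^46 ≡ 42 (mod 139)
121^69 ≡ 1 (mod 139) ✓
The order of 121 is 69, so the subgroup it generates has 69 elements.
[(Z/139Z)^× : ⟨121⟩] = 138/69 = 2.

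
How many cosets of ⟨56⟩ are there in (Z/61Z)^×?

By Lagrange's theorem, ord_61(56) divides φ(61) = 61 − 1 = 60 = 2^2 · 3 · 5.
Divisors of 60: 1, 2, 3, 4, 5, 6, 10, 12, 15, 20, 30, 60.
Check 56^d mod 61 for each divisor in increasing order:
56^1 ≡ 56 (mod 61)
56^2 ≡ 25 (mod 61)
56^3 ≡ 58 (mod 61)
56^4 ≡ 15 (mod 61)
56^5 ≡ 47 (mod 61)
56^6 ≡ 9 (mod 61)
56^10 ≡ 13 (mod 61)
56^12 ≡ 20 (mod 61)
56^15 ≡ 1 (mod 61) ✓
Thus |⟨56⟩| = ord(56) = 15.
The index is φ(61) / ord(56) = 60 / 15 = 4.

4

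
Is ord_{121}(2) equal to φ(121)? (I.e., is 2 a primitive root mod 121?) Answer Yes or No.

φ(121) = φ(11^2) = 11·(11−1) = 110 = 2 · 5 · 11.
2 is a primitive root mod 121 iff 2^(φ(121)/q) ≢ 1 for every prime q | φ(121), i.e. q ∈ {2, 5, 11}.
2^55 ≡ 120 (mod 121)  [q = 2: ≢ 1 ✓]
2^22 ≡ 81 (mod 121)  [q = 5: ≢ 1 ✓]
2^10 ≡ 56 (mod 121)  [q = 11: ≢ 1 ✓]
None equal 1, so ord_121(2) = 110: 2 is a primitive root.

Yes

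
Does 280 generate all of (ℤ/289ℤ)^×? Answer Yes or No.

No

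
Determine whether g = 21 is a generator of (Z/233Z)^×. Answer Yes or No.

φ(233) = 233 − 1 = 232 = 2^3 · 29.
Test 21^(232/q) mod 233 for each prime factor q of 232:
21^116 ≡ 232 (mod 233)  [q = 2: ≢ 1 ✓]
21^8 ≡ 117 (mod 233)  [q = 29: ≢ 1 ✓]
None equal 1, so ord_233(21) = 232: 21 is a primitive root.

Yes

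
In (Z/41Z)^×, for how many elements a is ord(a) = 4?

2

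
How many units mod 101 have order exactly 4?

2

φ(101) = 101 − 1 = 100 = 2^2 · 5^2.
Since (Z/101Z)^× is cyclic of order 100, the number of elements of order d is φ(d) when d | 100 and 0 otherwise.
4 = 2^2 divides 100, and φ(4) = 2.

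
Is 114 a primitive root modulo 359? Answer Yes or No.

φ(359) = 359 − 1 = 358 = 2 · 179.
An element g generates (Z/359Z)^× iff g^(358/q) ≢ 1 (mod 359) for each prime q ∈ {2, 179}.
114^179 ≡ 358 (mod 359)  [q = 2: ≢ 1 ✓]
114^2 ≡ 72 (mod 359)  [q = 179: ≢ 1 ✓]
None equal 1, so ord_359(114) = 358: 114 is a primitive root.

Yes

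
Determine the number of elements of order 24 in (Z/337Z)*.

8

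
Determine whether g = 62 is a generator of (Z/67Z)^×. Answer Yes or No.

φ(67) = 67 − 1 = 66 = 2 · 3 · 11.
It suffices to check that the order of 62 is not a proper divisor of 66: compute 62^(66/q) for q ∈ {2, 3, 11}.
62^33 ≡ 1 (mod 67)  [q = 2: ≡ 1 ✗]
62^22 ≡ 1 (mod 67)  [q = 3: ≡ 1 ✗]
62^6 ≡ 14 (mod 67)  [q = 11: ≢ 1 ✓]
The check at q = 2 fails, so 62 generates a proper subgroup.

No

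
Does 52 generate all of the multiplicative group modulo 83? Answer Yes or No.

φ(83) = 83 − 1 = 82 = 2 · 41.
52 is a primitive root mod 83 iff 52^(φ(83)/q) ≢ 1 for every prime q | φ(83), i.e. q ∈ {2, 41}.
52^41 ≡ 82 (mod 83)  [q = 2: ≢ 1 ✓]
52^2 ≡ 48 (mod 83)  [q = 41: ≢ 1 ✓]
Every test exponent gives a nontrivial residue, hence 52 generates the full group.

Yes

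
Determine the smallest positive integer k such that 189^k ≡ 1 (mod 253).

110

The order of 189 must divide φ(253) = φ(11·23) = (11−1)·(23−1) = 10·22 = 220 = 2^2 · 5 · 11.
Divisors of 220: 1, 2, 4, 5, 10, 11, 20, 22, 44, 55, 110, 220.
Evaluate successive powers at the divisors of 220:
189^1 ≡ 189 (mod 253)
189^2 ≡ 48 (mod 253)
189^4 ≡ 27 (mod 253)
189^5 ≡ 43 (mod 253)
189^10 ≡ 78 (mod 253)
189^11 ≡ 68 (mod 253)
189^20 ≡ 12 (mod 253)
189^22 ≡ 70 (mod 253)
189^44 ≡ 93 (mod 253)
189^55 ≡ 252 (mod 253)
189^110 ≡ 1 (mod 253) ✓
Hence ord(189) = 110.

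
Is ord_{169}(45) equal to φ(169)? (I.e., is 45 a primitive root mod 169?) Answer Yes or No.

Yes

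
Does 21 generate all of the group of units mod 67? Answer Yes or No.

φ(67) = 67 − 1 = 66 = 2 · 3 · 11.
Test 21^(66/q) mod 67 for each prime factor q of 66:
21^33 ≡ 1 (mod 67)  [q = 2: ≡ 1 ✗]
21^22 ≡ 29 (mod 67)  [q = 3: ≢ 1 ✓]
21^6 ≡ 24 (mod 67)  [q = 11: ≢ 1 ✓]
The check at q = 2 fails, so 21 generates a proper subgroup.

No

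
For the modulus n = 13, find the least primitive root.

2

φ(13) = 13 − 1 = 12 = 2^2 · 3.
g is a primitive root iff g^(12/q) ≢ 1 (mod 13) for each prime q ∈ {2, 3}.
g = 2: 2^6 ≡ 12; 2^4 ≡ 3 — none is 1, so 2 is a primitive root.
So 2 is the smallest generator of (Z/13Z)^×.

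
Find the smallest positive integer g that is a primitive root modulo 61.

φ(61) = 61 − 1 = 60 = 2^2 · 3 · 5.
g is a primitive root iff g^(60/q) ≢ 1 (mod 61) for each prime q ∈ {2, 3, 5}.
g = 2: 2^30 ≡ 60; 2^20 ≡ 47; 2^12 ≡ 9 — none is 1, so 2 is a primitive root.
Hence the least primitive root of 61 is 2.

2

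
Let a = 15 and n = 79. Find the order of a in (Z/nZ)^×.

26

Since 15 ∈ (Z/79Z)^×, its order divides φ(79) = 79 − 1 = 78 = 2 · 3 · 13.
Divisors of 78: 1, 2, 3, 6, 13, 26, 39, 78.
Evaluate successive powers at the divisors of 78:
15^1 ≡ 15
15^2 ≡ 67
15^3 ≡ 57
15^6 ≡ 10
15^13 ≡ 78
15^26 ≡ 1
The smallest such exponent is 26, so the order of 15 is 26.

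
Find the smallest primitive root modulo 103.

φ(103) = 103 − 1 = 102 = 2 · 3 · 17.
Test candidates g = 2, 3, … against the prime factors q ∈ {2, 3, 17} of φ(103): g is a generator iff g^(102/q) ≢ 1 for every such q.
g = 2: 2^51 ≡ 1 — hits 1, so not a primitive root.
g = 3: 3^51 ≡ 102; 3^34 ≡ 1 — hits 1, so not a primitive root.
g = 4: 4^51 ≡ 1 — hits 1, so not a primitive root.
g = 5: 5^51 ≡ 102; 5^34 ≡ 56; 5^6 ≡ 72 — none is 1, so 5 is a primitive root.
Hence the least primitive root of 103 is 5.

5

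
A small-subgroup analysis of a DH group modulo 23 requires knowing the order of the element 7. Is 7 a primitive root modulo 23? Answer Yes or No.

φ(23) = 23 − 1 = 22 = 2 · 11.
An element g generates (Z/23Z)^× iff g^(22/q) ≢ 1 (mod 23) for each prime q ∈ {2, 11}.
7^11 ≡ 22 (mod 23)  [q = 2: ≢ 1 ✓]
7^2 ≡ 3 (mod 23)  [q = 11: ≢ 1 ✓]
None equal 1, so ord_23(7) = 22: 7 is a primitive root.

Yes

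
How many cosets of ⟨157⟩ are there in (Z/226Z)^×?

14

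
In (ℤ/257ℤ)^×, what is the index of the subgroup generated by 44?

4

Since 44 ∈ (Z/257Z)^×, its order divides φ(257) = 257 − 1 = 256 = 2^8.
Divisors of 256: 1, 2, 4, 8, 16, 32, 64, 128, 256.
Evaluate successive powers at the divisors of 256:
44^1 ≡ 44 (mod 257)
44^2 ≡ 137 (mod 257)
44^4 ≡ 8 (mod 257)
44^8 ≡ 64 (mod 257)
44^16 ≡ 241 (mod 257)
44^32 ≡ 256 (mod 257)
44^64 ≡ 1 (mod 257) ✓
Thus |⟨44⟩| = ord(44) = 64.
Index = |(Z/257Z)^×| / |⟨44⟩| = 256 / 64 = 4.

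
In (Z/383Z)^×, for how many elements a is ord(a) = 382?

190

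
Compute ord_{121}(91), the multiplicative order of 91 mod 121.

ord(91) | φ(121) = φ(11^2) = 11·(11−1) = 110 = 2 · 5 · 11.
Divisors of 110: 1, 2, 5, 10, 11, 22, 55, 110.
Compute 91^d (mod 121) for the divisors d until we hit 1:
91^1 ≡ 91 (mod 121)
91^2 ≡ 53 (mod 121)
91^5 ≡ 67 (mod 121)
91^10 ≡ 12 (mod 121)
91^11 ≡ 3 (mod 121)
91^22 ≡ 9 (mod 121)
91^55 ≡ 1 (mod 121) ✓
Hence ord(91) = 55.

55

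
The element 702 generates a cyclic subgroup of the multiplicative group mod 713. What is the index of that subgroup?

4

By Lagrange's theorem, ord_713(702) divides φ(713) = φ(23·31) = (23−1)·(31−1) = 22·30 = 660 = 2^2 · 3 · 5 · 11.
Divisors of 660: 1, 2, 3, 4, 5, 6, 10, 11, 12, 15, 20, 22, 30, 33, 44, 55, 60, 66, 110, 132, 165, 220, 330, 660.
Test each divisor d:
702^1 ≡ 702 (mod 713)
702^2 ≡ 121 (mod 713)
702^3 ≡ 95 (mod 713)
702^4 ≡ 381 (mod 713)
702^5 ≡ 87 (mod 713)
702^6 ≡ 469 (mod 713)
702^10 ≡ 439 (mod 713)
702^11 ≡ 162 (mod 713)
702^12 ≡ 357 (mod 713)
702^15 ≡ 404 (mod 713)
702^20 ≡ 211 (mod 713)
702^22 ≡ 576 (mod 713)
702^30 ≡ 652 (mod 713)
702^33 ≡ 622 (mod 713)
702^44 ≡ 231 (mod 713)
702^55 ≡ 346 (mod 713)
702^60 ≡ 156 (mod 713)
702^66 ≡ 438 (mod 713)
702^110 ≡ 645 (mod 713)
702^132 ≡ 47 (mod 713)
702^165 ≡ 1 (mod 713) ✓
Thus |⟨702⟩| = ord(702) = 165.
[(Z/713Z)^× : ⟨702⟩] = 660/165 = 4.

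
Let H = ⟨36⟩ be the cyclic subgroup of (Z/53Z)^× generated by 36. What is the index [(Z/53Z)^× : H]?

ord(36) | φ(53) = 53 − 1 = 52 = 2^2 · 13.
Divisors of 52: 1, 2, 4, 13, 26, 52.
Test each divisor d:
36^1 ≡ 36 (mod 53)
36^2 ≡ 24 (mod 53)
36^4 ≡ 46 (mod 53)
36^13 ≡ 1 (mod 53) ✓
So ord_53(36) = 13, hence |⟨36⟩| = 13.
The index is φ(53) / ord(36) = 52 / 13 = 4.

4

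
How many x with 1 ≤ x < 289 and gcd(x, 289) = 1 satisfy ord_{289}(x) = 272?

128

φ(289) = φ(17^2) = 17·(17−1) = 272 = 2^4 · 17.
Since (Z/289Z)^× is cyclic of order 272, the number of elements of order d is φ(d) when d | 272 and 0 otherwise.
272 = 2^4 · 17 divides 272, and φ(272) = 128.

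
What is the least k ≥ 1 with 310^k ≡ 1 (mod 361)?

171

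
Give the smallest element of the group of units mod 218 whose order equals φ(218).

11

φ(218) = φ(2)·φ(109) = 1·108 = 108 = 2^2 · 3^3.
g is a primitive root iff g^(108/q) ≢ 1 (mod 218) for each prime q ∈ {2, 3}.
g = 2: gcd(2, 218) = 2 > 1, not a unit — skip.
g = 3: 3^54 ≡ 1 — hits 1, so not a primitive root.
g = 4: gcd(4, 218) = 2 > 1, not a unit — skip.
g = 5: 5^54 ≡ 1 — hits 1, so not a primitive root.
g = 6: gcd(6, 218) = 2 > 1, not a unit — skip.
g = 7: 7^54 ≡ 1 — hits 1, so not a primitive root.
g = 8: gcd(8, 218) = 2 > 1, not a unit — skip.
g = 9: 9^54 ≡ 1 — hits 1, so not a primitive root.
g = 10: gcd(10, 218) = 2 > 1, not a unit — skip.
g = 11: 11^54 ≡ 217; 11^36 ≡ 45 — none is 1, so 11 is a primitive root.
The smallest primitive root modulo 218 is 11.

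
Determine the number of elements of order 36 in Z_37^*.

12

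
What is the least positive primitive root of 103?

5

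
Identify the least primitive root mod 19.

2

φ(19) = 19 − 1 = 18 = 2 · 3^2.
Test candidates g = 2, 3, … against the prime factors q ∈ {2, 3} of φ(19): g is a generator iff g^(18/q) ≢ 1 for every such q.
g = 2: 2^9 ≡ 18; 2^6 ≡ 7 — none is 1, so 2 is a primitive root.
Hence the least primitive root of 19 is 2.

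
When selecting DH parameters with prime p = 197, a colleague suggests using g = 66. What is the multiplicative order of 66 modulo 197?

196

By Lagrange's theorem, ord_197(66) divides φ(197) = 197 − 1 = 196 = 2^2 · 7^2.
Divisors of 196: 1, 2, 4, 7, 14, 28, 49, 98, 196.
Evaluate successive powers at the divisors of 196:
66^1 ≡ 66
66^2 ≡ 22
66^4 ≡ 90
66^7 ≡ 69
66^14 ≡ 33
66^28 ≡ 104
66^49 ≡ 14
66^98 ≡ 196
66^196 ≡ 1
Therefore the multiplicative order of 66 modulo 197 is 196.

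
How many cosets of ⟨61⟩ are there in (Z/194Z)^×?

The order of 61 must divide φ(194) = φ(2)·φ(97) = 1·96 = 96 = 2^5 · 3.
Divisors of 96: 1, 2, 3, 4, 6, 8, 12, 16, 24, 32, 48, 96.
Compute 61^d (mod 194) for the divisors d until we hit 1:
61^1 ≡ 61 (mod 194)
61^2 ≡ 35 (mod 194)
61^3 ≡ 1 (mod 194) ✓
So ord_194(61) = 3, hence |⟨61⟩| = 3.
[(Z/194Z)^× : ⟨61⟩] = 96/3 = 32.

32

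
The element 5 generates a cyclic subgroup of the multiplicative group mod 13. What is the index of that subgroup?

3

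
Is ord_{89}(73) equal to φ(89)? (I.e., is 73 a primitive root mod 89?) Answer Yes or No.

No

φ(89) = 89 − 1 = 88 = 2^3 · 11.
Test 73^(88/q) mod 89 for each prime factor q of 88:
73^44 ≡ 1 (mod 89)  [q = 2: ≡ 1 ✗]
73^8 ≡ 45 (mod 89)  [q = 11: ≢ 1 ✓]
Since 73^44 ≡ 1, the order of 73 divides 44 < 88, so 73 is not a primitive root.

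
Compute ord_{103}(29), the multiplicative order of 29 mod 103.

By Lagrange's theorem, ord_103(29) divides φ(103) = 103 − 1 = 102 = 2 · 3 · 17.
Divisors of 102: 1, 2, 3, 6, 17, 34, 51, 102.
Check 29^d mod 103 for each divisor in increasing order:
29^1 ≡ 29 (mod 103)
29^2 ≡ 17 (mod 103)
29^3 ≡ 81 (mod 103)
29^6 ≡ 72 (mod 103)
29^17 ≡ 56 (mod 103)
29^34 ≡ 46 (mod 103)
29^51 ≡ 1 (mod 103) ✓
So ord_103(29) = 51.

51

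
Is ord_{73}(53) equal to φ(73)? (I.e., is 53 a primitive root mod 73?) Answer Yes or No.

Yes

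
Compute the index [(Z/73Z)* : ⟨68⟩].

By Lagrange's theorem, ord_73(68) divides φ(73) = 73 − 1 = 72 = 2^3 · 3^2.
Divisors of 72: 1, 2, 3, 4, 6, 8, 9, 12, 18, 24, 36, 72.
Check 68^d mod 73 for each divisor in increasing order:
68^1 ≡ 68 (mod 73)
68^2 ≡ 25 (mod 73)
68^3 ≡ 21 (mod 73)
68^4 ≡ 41 (mod 73)
68^6 ≡ 3 (mod 73)
68^8 ≡ 2 (mod 73)
68^9 ≡ 63 (mod 73)
68^12 ≡ 9 (mod 73)
68^18 ≡ 27 (mod 73)
68^24 ≡ 8 (mod 73)
68^36 ≡ 72 (mod 73)
68^72 ≡ 1 (mod 73) ✓
Thus |⟨68⟩| = ord(68) = 72.
The index is φ(73) / ord(68) = 72 / 72 = 1.

1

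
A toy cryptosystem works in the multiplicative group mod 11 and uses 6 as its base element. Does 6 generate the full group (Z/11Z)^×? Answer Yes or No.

Yes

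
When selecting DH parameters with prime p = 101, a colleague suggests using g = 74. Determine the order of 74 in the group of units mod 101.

100

Since 74 ∈ (Z/101Z)^×, its order divides φ(101) = 101 − 1 = 100 = 2^2 · 5^2.
Divisors of 100: 1, 2, 4, 5, 10, 20, 25, 50, 100.
Compute 74^d (mod 101) for the divisors d until we hit 1:
74^1 ≡ 74 (mod 101)
74^2 ≡ 22 (mod 101)
74^4 ≡ 80 (mod 101)
74^5 ≡ 62 (mod 101)
74^10 ≡ 6 (mod 101)
74^20 ≡ 36 (mod 101)
74^25 ≡ 10 (mod 101)
74^50 ≡ 100 (mod 101)
74^100 ≡ 1 (mod 101) ✓
Hence ord(74) = 100.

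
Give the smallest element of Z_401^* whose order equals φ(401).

φ(401) = 401 − 1 = 400 = 2^4 · 5^2.
g is a primitive root iff g^(400/q) ≢ 1 (mod 401) for each prime q ∈ {2, 5}.
g = 2: 2^200 ≡ 1 — hits 1, so not a primitive root.
g = 3: 3^200 ≡ 400; 3^80 ≡ 72 — none is 1, so 3 is a primitive root.
So 3 is the smallest generator of (Z/401Z)^×.

3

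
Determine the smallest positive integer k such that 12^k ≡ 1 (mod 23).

11

The order of 12 must divide φ(23) = 23 − 1 = 22 = 2 · 11.
Divisors of 22: 1, 2, 11, 22.
Evaluate successive powers at the divisors of 22:
12^1 ≡ 12 (mod 23)
12^2 ≡ 6 (mod 23)
12^11 ≡ 1 (mod 23) ✓
Therefore the multiplicative order of 12 modulo 23 is 11.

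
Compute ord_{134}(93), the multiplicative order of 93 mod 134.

33

The order of 93 must divide φ(134) = φ(2)·φ(67) = 1·66 = 66 = 2 · 3 · 11.
Divisors of 66: 1, 2, 3, 6, 11, 22, 33, 66.
Check 93^d mod 134 for each divisor in increasing order:
93^1 ≡ 93 (mod 134)
93^2 ≡ 73 (mod 134)
93^3 ≡ 89 (mod 134)
93^6 ≡ 15 (mod 134)
93^11 ≡ 37 (mod 134)
93^22 ≡ 29 (mod 134)
93^33 ≡ 1 (mod 134) ✓
Hence ord(93) = 33.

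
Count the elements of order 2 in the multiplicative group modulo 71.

φ(71) = 71 − 1 = 70 = 2 · 5 · 7.
Since (Z/71Z)^× is cyclic of order 70, the number of elements of order d is φ(d) when d | 70 and 0 otherwise.
2 | 70, and φ(2) = 2 − 1 = 1.

1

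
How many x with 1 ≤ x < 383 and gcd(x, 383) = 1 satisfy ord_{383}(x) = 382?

190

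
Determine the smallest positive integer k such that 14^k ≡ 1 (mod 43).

ord(14) | φ(43) = 43 − 1 = 42 = 2 · 3 · 7.
Divisors of 42: 1, 2, 3, 6, 7, 14, 21, 42.
Check 14^d mod 43 for each divisor in increasing order:
14^1 ≡ 14
14^2 ≡ 24
14^3 ≡ 35
14^6 ≡ 21
14^7 ≡ 36
14^14 ≡ 6
14^21 ≡ 1
The smallest such exponent is 21, so the order of 14 is 21.

21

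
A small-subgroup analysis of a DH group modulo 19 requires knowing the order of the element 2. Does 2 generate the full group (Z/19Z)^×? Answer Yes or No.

φ(19) = 19 − 1 = 18 = 2 · 3^2.
It suffices to check that the order of 2 is not a proper divisor of 18: compute 2^(18/q) for q ∈ {2, 3}.
2^9 ≡ 18 (mod 19)  [q = 2: ≢ 1 ✓]
2^6 ≡ 7 (mod 19)  [q = 3: ≢ 1 ✓]
None equal 1, so ord_19(2) = 18: 2 is a primitive root.

Yes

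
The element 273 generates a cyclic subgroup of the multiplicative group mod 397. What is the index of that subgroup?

36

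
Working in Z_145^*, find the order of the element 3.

28

ord(3) | φ(145) = φ(5·29) = (5−1)·(29−1) = 4·28 = 112 = 2^4 · 7.
Divisors of 112: 1, 2, 4, 7, 8, 14, 16, 28, 56, 112.
Check 3^d mod 145 for each divisor in increasing order:
3^1 ≡ 3 (mod 145)
3^2 ≡ 9 (mod 145)
3^4 ≡ 81 (mod 145)
3^7 ≡ 12 (mod 145)
3^8 ≡ 36 (mod 145)
3^14 ≡ 144 (mod 145)
3^16 ≡ 136 (mod 145)
3^28 ≡ 1 (mod 145) ✓
Therefore the multiplicative order of 3 modulo 145 is 28.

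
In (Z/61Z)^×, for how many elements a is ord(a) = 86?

φ(61) = 61 − 1 = 60 = 2^2 · 3 · 5.
(Z/61Z)^× is cyclic (|G| = 60); a cyclic group of order m has exactly φ(d) elements of each order d | m, and none otherwise.
Here 60 is not a multiple of 86, so there are no elements of order 86.

0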